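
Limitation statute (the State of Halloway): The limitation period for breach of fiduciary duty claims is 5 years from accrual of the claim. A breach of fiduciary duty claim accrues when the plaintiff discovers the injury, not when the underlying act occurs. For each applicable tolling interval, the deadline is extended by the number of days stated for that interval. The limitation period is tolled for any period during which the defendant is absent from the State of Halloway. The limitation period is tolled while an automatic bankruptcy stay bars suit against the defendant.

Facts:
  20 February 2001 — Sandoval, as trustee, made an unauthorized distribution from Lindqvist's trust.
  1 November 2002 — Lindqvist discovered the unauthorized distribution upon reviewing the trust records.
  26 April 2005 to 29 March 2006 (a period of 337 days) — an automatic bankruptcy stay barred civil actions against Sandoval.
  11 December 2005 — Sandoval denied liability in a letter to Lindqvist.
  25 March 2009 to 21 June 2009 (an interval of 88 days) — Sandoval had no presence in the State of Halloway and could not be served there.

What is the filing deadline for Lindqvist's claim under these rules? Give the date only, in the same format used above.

Under the discovery rule, the claim accrued on 1 November 2002, when Lindqvist discovered the injury — not on the 20 February 2001 date of the underlying act.
Adding the 5 years base period to 1 November 2002 gives a deadline of 1 November 2007, before any tolling.
The automatic bankruptcy stay from 26 April 2005 to 29 March 2006 tolled the period for 337 days, extending the deadline to 3 October 2008.
The defendant's absence from the jurisdiction starting 25 March 2009 came too late — the period had run on 3 October 2008 — and so does not extend the deadline.
Nothing else in the chronology tolls or restarts the period.

3 October 2008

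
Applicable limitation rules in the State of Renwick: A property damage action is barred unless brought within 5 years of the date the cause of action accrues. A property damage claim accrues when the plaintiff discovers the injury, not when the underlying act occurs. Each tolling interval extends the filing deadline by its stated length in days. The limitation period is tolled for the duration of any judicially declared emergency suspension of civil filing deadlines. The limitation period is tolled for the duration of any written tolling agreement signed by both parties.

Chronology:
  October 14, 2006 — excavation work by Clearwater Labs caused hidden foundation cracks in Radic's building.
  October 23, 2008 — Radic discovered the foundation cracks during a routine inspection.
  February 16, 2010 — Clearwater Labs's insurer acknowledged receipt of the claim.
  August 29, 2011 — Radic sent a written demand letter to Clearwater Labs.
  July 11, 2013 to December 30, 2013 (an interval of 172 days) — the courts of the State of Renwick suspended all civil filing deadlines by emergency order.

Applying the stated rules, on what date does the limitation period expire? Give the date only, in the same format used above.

The claim did not accrue until Radic discovered the injury on October 23, 2008; the October 14, 2006 act date does not start the clock under the stated rule.
Adding the 5 years base period to October 23, 2008 gives a deadline of October 23, 2013, before any tolling.
The period was tolled for 172 days by the emergency suspension of filing deadlines (July 11, 2013 to December 30, 2013), pushing the deadline to April 13, 2014.
Nothing else in the chronology tolls or restarts the period.

April 13, 2014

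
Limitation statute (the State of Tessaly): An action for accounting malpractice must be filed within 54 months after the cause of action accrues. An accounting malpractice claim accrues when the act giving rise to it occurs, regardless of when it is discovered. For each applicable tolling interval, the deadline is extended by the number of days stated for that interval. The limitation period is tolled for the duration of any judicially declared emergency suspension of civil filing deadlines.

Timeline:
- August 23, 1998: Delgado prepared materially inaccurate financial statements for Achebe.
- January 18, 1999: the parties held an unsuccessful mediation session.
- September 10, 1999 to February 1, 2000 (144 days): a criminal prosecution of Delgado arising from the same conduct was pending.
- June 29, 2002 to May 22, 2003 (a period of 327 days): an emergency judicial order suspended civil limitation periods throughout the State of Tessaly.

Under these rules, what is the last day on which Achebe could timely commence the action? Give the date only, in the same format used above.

January 16, 2004

The claim accrued on August 23, 1998, when the wrongful act occurred.
Adding the 54 months base period to August 23, 1998 gives a deadline of February 23, 2003, before any tolling.
Because the emergency suspension of filing deadlines ran from June 29, 2002 to May 22, 2003, the deadline is extended by 327 days to January 16, 2004.
Although a criminal prosecution ran from September 10, 1999 to February 1, 2000, the stated rules do not make that a tolling event, so it is disregarded.
The other events in the timeline have no effect on the limitation period under the stated rules.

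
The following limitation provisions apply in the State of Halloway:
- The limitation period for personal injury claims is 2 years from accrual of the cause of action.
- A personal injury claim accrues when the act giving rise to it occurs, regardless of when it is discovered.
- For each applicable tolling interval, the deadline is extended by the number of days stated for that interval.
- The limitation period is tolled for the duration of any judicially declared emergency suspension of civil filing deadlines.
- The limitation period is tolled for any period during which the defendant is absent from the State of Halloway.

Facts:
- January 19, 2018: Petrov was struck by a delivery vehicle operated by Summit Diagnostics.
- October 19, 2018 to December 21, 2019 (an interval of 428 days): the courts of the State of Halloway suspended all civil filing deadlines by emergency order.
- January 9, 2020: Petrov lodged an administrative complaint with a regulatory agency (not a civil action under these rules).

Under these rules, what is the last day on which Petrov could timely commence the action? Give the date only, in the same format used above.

The claim accrued on January 19, 2018, when the wrongful act occurred.
2 years from January 19, 2018 is January 19, 2020.
The emergency suspension of filing deadlines from October 19, 2018 to December 21, 2019 tolled the period for 428 days, extending the deadline to March 22, 2021.
The other events in the timeline have no effect on the limitation period under the stated rules.

March 22, 2021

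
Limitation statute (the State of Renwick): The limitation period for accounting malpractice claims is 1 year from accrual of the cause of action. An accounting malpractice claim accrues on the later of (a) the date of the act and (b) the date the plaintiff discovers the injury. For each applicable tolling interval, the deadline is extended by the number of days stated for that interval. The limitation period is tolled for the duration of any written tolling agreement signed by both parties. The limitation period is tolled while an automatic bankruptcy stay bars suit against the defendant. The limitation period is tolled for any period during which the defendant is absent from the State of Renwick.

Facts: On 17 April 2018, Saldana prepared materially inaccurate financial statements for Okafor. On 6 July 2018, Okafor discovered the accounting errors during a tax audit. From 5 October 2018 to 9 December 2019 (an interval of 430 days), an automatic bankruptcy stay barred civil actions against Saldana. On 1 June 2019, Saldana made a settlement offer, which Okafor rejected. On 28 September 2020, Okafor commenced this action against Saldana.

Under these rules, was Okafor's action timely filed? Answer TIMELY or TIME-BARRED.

TIME-BARRED

Because discovery on 6 July 2018 post-dates the 17 April 2018 act, accrual under the later-of rule falls on 6 July 2018.
Adding the 1 year base period to 6 July 2018 gives a deadline of 6 July 2019, before any tolling.
The period was tolled for 430 days by the automatic bankruptcy stay (5 October 2018 to 9 December 2019), pushing the deadline to 8 September 2020.
The other events in the timeline have no effect on the limitation period under the stated rules.
Filing on 28 September 2020 missed the 8 September 2020 deadline — the action is time-barred.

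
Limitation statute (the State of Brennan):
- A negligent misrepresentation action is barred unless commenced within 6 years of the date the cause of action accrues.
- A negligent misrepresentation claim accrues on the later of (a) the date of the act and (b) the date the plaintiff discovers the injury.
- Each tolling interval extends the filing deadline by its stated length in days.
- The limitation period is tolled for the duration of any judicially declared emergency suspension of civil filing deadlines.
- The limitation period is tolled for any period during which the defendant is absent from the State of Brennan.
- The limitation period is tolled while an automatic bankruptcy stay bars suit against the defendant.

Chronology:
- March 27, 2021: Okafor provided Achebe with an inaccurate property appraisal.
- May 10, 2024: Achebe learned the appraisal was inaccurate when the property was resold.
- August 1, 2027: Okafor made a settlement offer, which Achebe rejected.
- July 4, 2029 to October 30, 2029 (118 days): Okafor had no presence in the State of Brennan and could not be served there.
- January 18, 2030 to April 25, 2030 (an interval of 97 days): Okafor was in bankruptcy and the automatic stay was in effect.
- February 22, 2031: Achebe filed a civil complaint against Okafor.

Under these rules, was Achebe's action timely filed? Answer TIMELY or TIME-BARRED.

The claim accrued on May 10, 2024 — the later of the March 27, 2021 act and the May 10, 2024 discovery.
The untolled deadline — 6 years after May 10, 2024 — is May 10, 2030.
The period was tolled for 118 days by the defendant's absence from the jurisdiction (July 4, 2029 to October 30, 2029), pushing the deadline to September 5, 2030.
Because the automatic bankruptcy stay ran from January 18, 2030 to April 25, 2030, the deadline is extended by 97 days to December 11, 2030.
None of the other events listed affects the running of the period under the stated rules.
Achebe filed on February 22, 2031, after the December 11, 2030 deadline, so the action is time-barred.

TIME-BARRED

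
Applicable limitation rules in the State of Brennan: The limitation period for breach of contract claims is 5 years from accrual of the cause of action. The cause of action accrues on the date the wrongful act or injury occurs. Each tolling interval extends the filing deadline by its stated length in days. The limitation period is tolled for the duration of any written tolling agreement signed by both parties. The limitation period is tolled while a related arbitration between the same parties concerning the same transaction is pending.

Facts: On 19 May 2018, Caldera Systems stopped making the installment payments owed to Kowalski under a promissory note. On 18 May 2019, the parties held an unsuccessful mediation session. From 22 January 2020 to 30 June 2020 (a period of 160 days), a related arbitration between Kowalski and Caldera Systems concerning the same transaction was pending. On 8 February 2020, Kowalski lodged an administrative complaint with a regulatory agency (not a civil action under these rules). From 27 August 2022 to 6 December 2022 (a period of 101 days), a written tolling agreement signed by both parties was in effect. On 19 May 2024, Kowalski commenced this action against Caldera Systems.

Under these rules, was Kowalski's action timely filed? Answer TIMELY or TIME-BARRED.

The limitation period began to run on 19 May 2018.
Adding the 5 years base period to 19 May 2018 gives a deadline of 19 May 2023, before any tolling.
Because the pending related arbitration ran from 22 January 2020 to 30 June 2020, the deadline is extended by 160 days to 26 October 2023.
The written tolling agreement from 27 August 2022 to 6 December 2022 tolled the period for 101 days, extending the deadline to 4 February 2024.
None of the other events listed affects the running of the period under the stated rules.
Kowalski filed on 19 May 2024, after the 4 February 2024 deadline, so the action is time-barred.

TIME-BARRED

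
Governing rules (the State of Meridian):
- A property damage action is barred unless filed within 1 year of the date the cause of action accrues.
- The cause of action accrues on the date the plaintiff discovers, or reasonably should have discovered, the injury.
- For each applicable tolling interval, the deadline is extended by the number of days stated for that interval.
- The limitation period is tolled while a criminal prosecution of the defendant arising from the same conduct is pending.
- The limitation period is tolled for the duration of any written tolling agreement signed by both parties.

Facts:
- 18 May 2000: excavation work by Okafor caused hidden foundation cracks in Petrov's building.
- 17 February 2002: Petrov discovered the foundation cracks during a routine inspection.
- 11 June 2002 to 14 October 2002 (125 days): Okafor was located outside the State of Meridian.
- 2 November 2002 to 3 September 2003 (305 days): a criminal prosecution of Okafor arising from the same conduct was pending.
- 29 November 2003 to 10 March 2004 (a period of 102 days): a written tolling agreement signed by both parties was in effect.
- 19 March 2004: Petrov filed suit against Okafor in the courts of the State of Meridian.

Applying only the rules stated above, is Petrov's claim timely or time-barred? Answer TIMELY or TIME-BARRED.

TIMELY

Accrual is tied to discovery, so the period began on 17 February 2002 rather than on 18 May 2000 when the act occurred.
Adding the 1 year base period to 17 February 2002 gives a deadline of 17 February 2003, before any tolling.
The period was tolled for 305 days by the pending criminal prosecution (2 November 2002 to 3 September 2003), pushing the deadline to 19 December 2003.
The written tolling agreement from 29 November 2003 to 10 March 2004 tolled the period for 102 days, extending the deadline to 30 March 2004.
Although the defendant's absence ran from 11 June 2002 to 14 October 2002, the stated rules do not make that a tolling event, so it is disregarded.
Petrov filed on 19 March 2004, before the 30 March 2004 deadline, so the action is timely.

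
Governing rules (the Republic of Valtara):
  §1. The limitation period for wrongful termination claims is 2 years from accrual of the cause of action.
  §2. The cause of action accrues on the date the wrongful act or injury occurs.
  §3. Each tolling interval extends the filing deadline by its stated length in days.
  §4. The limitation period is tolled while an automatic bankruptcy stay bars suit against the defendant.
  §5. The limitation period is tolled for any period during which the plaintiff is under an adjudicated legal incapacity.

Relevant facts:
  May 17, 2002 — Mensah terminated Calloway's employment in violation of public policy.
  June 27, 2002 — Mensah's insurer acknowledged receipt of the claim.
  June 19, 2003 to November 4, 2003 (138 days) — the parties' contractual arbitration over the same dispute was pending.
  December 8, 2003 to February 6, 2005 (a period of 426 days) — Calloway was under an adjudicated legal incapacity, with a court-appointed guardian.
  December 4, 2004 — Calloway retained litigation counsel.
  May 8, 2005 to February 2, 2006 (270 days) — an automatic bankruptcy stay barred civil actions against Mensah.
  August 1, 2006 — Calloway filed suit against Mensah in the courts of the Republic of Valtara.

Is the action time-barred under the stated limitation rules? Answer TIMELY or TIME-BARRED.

TIME-BARRED

The limitation period began to run on May 17, 2002.
The untolled deadline — 2 years after May 17, 2002 — is May 17, 2004.
Because the plaintiff's legal incapacity ran from December 8, 2003 to February 6, 2005, the deadline is extended by 426 days to July 17, 2005.
The period was tolled for 270 days by the automatic bankruptcy stay (May 8, 2005 to February 2, 2006), pushing the deadline to April 13, 2006.
The pending related arbitration from June 19, 2003 to November 4, 2003 does not toll the period, because no stated rule makes a pending arbitration a tolling event.
The other events in the timeline have no effect on the limitation period under the stated rules.
The August 1, 2006 filing falls after the April 13, 2006 deadline; the claim is time-barred.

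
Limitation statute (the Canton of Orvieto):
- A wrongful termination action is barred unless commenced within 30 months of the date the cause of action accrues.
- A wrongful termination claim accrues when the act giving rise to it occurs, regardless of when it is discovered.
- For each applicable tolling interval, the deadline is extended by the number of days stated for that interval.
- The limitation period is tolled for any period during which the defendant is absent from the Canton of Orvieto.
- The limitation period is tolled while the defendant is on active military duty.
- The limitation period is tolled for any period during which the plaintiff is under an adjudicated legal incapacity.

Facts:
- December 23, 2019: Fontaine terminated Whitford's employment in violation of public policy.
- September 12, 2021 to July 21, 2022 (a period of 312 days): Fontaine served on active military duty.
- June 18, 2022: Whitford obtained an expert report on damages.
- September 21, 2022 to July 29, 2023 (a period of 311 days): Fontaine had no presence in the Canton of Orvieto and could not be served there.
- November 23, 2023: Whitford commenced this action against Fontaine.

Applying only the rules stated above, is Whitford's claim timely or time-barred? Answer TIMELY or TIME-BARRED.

The limitation period began to run on December 23, 2019.
30 months from December 23, 2019 is June 23, 2022.
The defendant's active military service from September 12, 2021 to July 21, 2022 tolled the period for 312 days, extending the deadline to May 1, 2023.
The defendant's absence from the jurisdiction from September 21, 2022 to July 29, 2023 tolled the period for 311 days, extending the deadline to March 7, 2024.
Nothing else in the chronology tolls or restarts the period.
Filing on November 23, 2023 beat the March 7, 2024 deadline — the action is timely.

TIMELY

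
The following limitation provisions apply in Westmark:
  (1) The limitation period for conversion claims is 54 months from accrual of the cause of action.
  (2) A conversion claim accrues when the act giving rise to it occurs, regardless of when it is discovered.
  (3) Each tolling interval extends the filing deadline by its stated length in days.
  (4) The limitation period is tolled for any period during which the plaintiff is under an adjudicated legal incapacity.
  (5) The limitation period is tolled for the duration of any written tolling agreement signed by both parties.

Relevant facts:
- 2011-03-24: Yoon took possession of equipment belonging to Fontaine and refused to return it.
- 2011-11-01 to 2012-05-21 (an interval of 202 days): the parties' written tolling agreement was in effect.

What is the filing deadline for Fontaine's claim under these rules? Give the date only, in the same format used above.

The claim accrued on 2011-03-24, when the wrongful act occurred.
The untolled deadline — 54 months after 2011-03-24 — is 2015-09-24.
The written tolling agreement from 2011-11-01 to 2012-05-21 tolled the period for 202 days, extending the deadline to 2016-04-13.

2016-04-13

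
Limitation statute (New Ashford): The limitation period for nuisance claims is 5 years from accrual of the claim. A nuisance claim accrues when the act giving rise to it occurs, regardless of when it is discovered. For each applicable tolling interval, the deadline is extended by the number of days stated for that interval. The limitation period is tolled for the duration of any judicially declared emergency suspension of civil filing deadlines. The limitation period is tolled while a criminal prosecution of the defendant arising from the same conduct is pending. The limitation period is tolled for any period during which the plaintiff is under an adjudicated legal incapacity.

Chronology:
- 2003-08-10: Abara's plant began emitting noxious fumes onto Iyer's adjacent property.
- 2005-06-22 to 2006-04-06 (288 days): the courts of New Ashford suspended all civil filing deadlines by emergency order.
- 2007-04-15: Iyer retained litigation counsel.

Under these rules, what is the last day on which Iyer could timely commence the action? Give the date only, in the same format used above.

2009-05-25

The limitation period began to run on 2003-08-10.
Adding the 5 years base period to 2003-08-10 gives a deadline of 2008-08-10, before any tolling.
The period was tolled for 288 days by the emergency suspension of filing deadlines (2005-06-22 to 2006-04-06), pushing the deadline to 2009-05-25.
Nothing else in the chronology tolls or restarts the period.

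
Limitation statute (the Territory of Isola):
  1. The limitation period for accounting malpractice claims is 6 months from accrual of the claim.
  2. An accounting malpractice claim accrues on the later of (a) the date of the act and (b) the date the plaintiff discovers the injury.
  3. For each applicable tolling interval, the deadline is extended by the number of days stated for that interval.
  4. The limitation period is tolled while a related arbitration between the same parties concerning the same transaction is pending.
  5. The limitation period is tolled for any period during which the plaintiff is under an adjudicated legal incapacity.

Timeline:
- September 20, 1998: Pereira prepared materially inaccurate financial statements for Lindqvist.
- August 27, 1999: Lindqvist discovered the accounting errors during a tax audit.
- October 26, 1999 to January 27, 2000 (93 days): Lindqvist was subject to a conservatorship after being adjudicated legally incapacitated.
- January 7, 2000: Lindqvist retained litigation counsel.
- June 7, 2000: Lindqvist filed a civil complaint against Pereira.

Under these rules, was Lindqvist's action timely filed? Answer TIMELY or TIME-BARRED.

Taking the later of the act (September 20, 1998) and discovery (August 27, 1999), the claim accrued on August 27, 1999.
The untolled deadline — 6 months after August 27, 1999 — is February 27, 2000.
The plaintiff's legal incapacity from October 26, 1999 to January 27, 2000 tolled the period for 93 days, extending the deadline to May 30, 2000.
None of the other events listed affects the running of the period under the stated rules.
Lindqvist filed on June 7, 2000, after the May 30, 2000 deadline, so the action is time-barred.

TIME-BARRED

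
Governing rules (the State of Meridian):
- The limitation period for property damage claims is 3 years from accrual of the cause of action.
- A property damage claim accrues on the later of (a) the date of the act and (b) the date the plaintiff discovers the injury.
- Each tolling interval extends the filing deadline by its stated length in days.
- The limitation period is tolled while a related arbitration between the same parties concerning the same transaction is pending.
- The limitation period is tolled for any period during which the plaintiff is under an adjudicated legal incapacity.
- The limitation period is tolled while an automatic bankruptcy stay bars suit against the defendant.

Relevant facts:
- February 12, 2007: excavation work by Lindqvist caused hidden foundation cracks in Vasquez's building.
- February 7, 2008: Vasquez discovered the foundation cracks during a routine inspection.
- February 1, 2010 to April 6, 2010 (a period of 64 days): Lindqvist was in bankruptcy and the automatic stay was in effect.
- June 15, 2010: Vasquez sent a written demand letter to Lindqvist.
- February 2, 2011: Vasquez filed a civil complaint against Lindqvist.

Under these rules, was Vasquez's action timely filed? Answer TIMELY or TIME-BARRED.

Taking the later of the act (February 12, 2007) and discovery (February 7, 2008), the claim accrued on February 7, 2008.
3 years from February 7, 2008 is February 7, 2011.
The automatic bankruptcy stay from February 1, 2010 to April 6, 2010 tolled the period for 64 days, extending the deadline to April 12, 2011.
None of the other events listed affects the running of the period under the stated rules.
Vasquez filed on February 2, 2011, before the April 12, 2011 deadline, so the action is timely.

TIMELY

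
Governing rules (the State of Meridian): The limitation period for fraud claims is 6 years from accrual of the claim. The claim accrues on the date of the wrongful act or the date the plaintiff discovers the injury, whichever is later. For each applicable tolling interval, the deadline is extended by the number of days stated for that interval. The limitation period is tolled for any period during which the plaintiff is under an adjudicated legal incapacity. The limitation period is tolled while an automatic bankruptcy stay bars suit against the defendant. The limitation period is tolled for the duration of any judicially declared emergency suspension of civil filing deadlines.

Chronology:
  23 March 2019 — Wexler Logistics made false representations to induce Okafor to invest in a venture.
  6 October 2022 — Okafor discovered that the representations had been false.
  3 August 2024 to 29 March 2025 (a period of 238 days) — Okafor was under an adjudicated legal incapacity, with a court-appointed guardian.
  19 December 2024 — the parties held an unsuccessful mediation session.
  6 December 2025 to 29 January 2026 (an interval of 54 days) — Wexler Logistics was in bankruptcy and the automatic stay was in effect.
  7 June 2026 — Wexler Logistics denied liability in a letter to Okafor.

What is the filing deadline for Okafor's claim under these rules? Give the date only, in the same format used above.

25 July 2029

Taking the later of the act (23 March 2019) and discovery (6 October 2022), the claim accrued on 6 October 2022.
6 years from 6 October 2022 is 6 October 2028.
Because the plaintiff's legal incapacity ran from 3 August 2024 to 29 March 2025, the deadline is extended by 238 days to 1 June 2029.
Because the automatic bankruptcy stay ran from 6 December 2025 to 29 January 2026, the deadline is extended by 54 days to 25 July 2029.
None of the other events listed affects the running of the period under the stated rules.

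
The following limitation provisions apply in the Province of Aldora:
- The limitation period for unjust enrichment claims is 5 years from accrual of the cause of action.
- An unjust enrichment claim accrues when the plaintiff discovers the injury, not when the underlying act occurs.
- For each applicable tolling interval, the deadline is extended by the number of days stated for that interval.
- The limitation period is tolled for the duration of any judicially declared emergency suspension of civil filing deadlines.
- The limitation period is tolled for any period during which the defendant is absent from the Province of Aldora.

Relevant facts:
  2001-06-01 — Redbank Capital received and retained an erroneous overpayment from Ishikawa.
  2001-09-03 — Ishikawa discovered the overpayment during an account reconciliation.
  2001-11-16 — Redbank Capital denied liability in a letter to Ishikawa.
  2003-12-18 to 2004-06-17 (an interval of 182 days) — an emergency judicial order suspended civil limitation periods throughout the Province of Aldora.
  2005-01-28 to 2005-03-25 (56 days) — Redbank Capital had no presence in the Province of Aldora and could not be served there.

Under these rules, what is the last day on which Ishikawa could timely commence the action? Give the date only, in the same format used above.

The claim did not accrue until Ishikawa discovered the injury on 2001-09-03; the 2001-06-01 act date does not start the clock under the stated rule.
5 years from 2001-09-03 is 2006-09-03.
The emergency suspension of filing deadlines from 2003-12-18 to 2004-06-17 tolled the period for 182 days, extending the deadline to 2007-03-04.
Because the defendant's absence from the jurisdiction ran from 2005-01-28 to 2005-03-25, the deadline is extended by 56 days to 2007-04-29.
The other events in the timeline have no effect on the limitation period under the stated rules.

2007-04-29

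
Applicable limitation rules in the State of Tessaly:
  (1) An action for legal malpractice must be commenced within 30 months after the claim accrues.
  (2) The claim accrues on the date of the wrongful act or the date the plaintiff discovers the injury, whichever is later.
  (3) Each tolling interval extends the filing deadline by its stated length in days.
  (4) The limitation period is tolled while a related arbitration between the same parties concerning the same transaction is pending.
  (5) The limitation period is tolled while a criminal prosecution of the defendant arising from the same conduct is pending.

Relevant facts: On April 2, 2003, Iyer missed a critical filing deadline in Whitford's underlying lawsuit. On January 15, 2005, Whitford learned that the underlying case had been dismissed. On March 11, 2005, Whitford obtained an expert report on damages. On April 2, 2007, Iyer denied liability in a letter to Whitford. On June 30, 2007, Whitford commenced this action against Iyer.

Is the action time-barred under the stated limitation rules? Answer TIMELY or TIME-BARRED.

The claim accrued on January 15, 2005 — the later of the April 2, 2003 act and the January 15, 2005 discovery.
Adding the 30 months base period to January 15, 2005 gives a deadline of July 15, 2007, before any tolling.
The other events in the timeline have no effect on the limitation period under the stated rules.
The June 30, 2007 filing precedes the July 15, 2007 deadline; the claim is timely.

TIMELY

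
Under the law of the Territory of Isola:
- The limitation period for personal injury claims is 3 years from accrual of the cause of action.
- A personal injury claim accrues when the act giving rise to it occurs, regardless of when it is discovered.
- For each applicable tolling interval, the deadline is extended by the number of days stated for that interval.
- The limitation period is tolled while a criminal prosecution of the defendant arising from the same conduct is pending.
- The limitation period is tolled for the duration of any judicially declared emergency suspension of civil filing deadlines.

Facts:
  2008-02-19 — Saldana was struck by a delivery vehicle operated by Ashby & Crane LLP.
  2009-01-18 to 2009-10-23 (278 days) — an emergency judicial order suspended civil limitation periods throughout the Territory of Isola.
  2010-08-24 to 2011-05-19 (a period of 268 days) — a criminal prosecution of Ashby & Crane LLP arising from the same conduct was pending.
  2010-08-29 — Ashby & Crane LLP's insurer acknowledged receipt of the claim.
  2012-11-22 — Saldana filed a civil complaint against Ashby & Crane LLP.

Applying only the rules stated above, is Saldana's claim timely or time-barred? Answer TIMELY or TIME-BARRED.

TIME-BARRED

The limitation period began to run on 2008-02-19.
Adding the 3 years base period to 2008-02-19 gives a deadline of 2011-02-19, before any tolling.
The emergency suspension of filing deadlines from 2009-01-18 to 2009-10-23 tolled the period for 278 days, extending the deadline to 2011-11-24.
Because the pending criminal prosecution ran from 2010-08-24 to 2011-05-19, the deadline is extended by 268 days to 2012-08-18.
Nothing else in the chronology tolls or restarts the period.
The 2012-11-22 filing falls after the 2012-08-18 deadline; the claim is time-barred.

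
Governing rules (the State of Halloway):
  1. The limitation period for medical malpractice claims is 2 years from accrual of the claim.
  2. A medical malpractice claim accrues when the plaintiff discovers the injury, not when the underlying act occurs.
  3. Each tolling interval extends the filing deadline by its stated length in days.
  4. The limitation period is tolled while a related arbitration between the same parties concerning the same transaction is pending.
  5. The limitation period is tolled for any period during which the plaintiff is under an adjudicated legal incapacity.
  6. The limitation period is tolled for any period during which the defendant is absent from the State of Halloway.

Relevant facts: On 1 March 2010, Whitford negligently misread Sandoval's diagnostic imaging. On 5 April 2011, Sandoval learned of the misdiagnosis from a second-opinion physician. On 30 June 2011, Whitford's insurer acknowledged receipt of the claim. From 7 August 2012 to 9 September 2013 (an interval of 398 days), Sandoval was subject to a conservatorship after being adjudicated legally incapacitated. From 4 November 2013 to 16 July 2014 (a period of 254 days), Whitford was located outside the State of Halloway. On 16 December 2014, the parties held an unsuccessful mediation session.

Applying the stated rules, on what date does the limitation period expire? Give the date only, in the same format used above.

Under the discovery rule, the claim accrued on 5 April 2011, when Sandoval discovered the injury — not on the 1 March 2010 date of the underlying act.
Adding the 2 years base period to 5 April 2011 gives a deadline of 5 April 2013, before any tolling.
The plaintiff's legal incapacity from 7 August 2012 to 9 September 2013 tolled the period for 398 days, extending the deadline to 8 May 2014.
Because the defendant's absence from the jurisdiction ran from 4 November 2013 to 16 July 2014, the deadline is extended by 254 days to 17 January 2015.
The other events in the timeline have no effect on the limitation period under the stated rules.

17 January 2015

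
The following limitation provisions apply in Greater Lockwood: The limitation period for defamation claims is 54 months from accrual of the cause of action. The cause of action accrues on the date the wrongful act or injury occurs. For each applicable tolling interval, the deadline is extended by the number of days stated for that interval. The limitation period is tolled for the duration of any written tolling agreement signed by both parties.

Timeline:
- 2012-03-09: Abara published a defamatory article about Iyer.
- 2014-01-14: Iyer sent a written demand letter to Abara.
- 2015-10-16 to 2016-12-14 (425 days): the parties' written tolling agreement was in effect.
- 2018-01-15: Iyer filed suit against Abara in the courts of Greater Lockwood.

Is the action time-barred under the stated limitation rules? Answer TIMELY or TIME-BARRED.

TIME-BARRED

The claim accrued on 2012-03-09, when the wrongful act occurred.
54 months from 2012-03-09 is 2016-09-09.
The period was tolled for 425 days by the written tolling agreement (2015-10-16 to 2016-12-14), pushing the deadline to 2017-11-08.
None of the other events listed affects the running of the period under the stated rules.
The 2018-01-15 filing falls after the 2017-11-08 deadline; the claim is time-barred.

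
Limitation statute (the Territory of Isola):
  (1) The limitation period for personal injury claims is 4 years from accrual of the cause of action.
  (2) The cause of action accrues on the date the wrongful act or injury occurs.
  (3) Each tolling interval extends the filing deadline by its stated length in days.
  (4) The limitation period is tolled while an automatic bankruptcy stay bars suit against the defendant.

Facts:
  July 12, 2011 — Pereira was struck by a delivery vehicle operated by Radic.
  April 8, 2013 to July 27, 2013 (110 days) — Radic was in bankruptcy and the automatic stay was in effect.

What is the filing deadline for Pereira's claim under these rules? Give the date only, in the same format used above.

October 30, 2015

The cause of action accrued on July 12, 2011, the date of the act.
The untolled deadline — 4 years after July 12, 2011 — is July 12, 2015.
The automatic bankruptcy stay from April 8, 2013 to July 27, 2013 tolled the period for 110 days, extending the deadline to October 30, 2015.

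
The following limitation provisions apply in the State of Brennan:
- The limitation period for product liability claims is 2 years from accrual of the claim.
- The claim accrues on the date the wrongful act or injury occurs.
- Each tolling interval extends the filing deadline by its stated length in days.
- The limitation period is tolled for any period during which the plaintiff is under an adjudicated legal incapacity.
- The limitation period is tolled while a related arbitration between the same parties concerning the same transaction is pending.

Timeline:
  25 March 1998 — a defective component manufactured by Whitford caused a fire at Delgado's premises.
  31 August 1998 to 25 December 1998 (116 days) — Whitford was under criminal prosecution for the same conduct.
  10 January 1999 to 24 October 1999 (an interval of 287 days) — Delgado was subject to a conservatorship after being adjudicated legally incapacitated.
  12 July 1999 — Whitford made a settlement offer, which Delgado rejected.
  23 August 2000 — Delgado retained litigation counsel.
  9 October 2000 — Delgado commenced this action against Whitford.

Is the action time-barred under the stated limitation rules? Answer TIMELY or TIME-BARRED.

TIMELY

The claim accrued on 25 March 1998, when the wrongful act occurred.
The untolled deadline — 2 years after 25 March 1998 — is 25 March 2000.
The plaintiff's legal incapacity from 10 January 1999 to 24 October 1999 tolled the period for 287 days, extending the deadline to 6 January 2001.
Although a criminal prosecution ran from 31 August 1998 to 25 December 1998, the stated rules do not make that a tolling event, so it is disregarded.
Nothing else in the chronology tolls or restarts the period.
Filing on 9 October 2000 beat the 6 January 2001 deadline — the action is timely.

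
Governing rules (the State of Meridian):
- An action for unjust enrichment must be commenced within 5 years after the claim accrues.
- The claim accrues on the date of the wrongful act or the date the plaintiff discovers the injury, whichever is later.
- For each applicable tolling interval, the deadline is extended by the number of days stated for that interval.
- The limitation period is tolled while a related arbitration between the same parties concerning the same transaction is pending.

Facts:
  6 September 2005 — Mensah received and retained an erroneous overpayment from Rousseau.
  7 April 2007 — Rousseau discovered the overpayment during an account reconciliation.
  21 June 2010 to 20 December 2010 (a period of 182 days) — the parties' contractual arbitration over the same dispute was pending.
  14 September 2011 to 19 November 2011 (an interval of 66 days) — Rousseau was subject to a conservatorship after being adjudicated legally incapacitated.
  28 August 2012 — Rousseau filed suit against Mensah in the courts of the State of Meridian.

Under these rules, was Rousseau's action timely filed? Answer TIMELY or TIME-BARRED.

The claim accrued on 7 April 2007 — the later of the 6 September 2005 act and the 7 April 2007 discovery.
Adding the 5 years base period to 7 April 2007 gives a deadline of 7 April 2012, before any tolling.
The pending related arbitration from 21 June 2010 to 20 December 2010 tolled the period for 182 days, extending the deadline to 6 October 2012.
Although the plaintiff's incapacity ran from 14 September 2011 to 19 November 2011, the stated rules do not make that a tolling event, so it is disregarded.
The 28 August 2012 filing precedes the 6 October 2012 deadline; the claim is timely.

TIMELY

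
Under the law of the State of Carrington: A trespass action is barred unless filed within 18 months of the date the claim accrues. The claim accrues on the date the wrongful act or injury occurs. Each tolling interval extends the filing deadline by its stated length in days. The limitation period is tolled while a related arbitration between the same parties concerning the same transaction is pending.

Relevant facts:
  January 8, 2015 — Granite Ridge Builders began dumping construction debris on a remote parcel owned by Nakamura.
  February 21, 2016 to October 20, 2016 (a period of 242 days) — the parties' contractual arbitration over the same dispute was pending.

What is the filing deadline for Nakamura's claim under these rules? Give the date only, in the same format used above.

The claim accrued on January 8, 2015, the date of the act.
Adding the 18 months base period to January 8, 2015 gives a deadline of July 8, 2016, before any tolling.
The pending related arbitration from February 21, 2016 to October 20, 2016 tolled the period for 242 days, extending the deadline to March 7, 2017.

March 7, 2017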